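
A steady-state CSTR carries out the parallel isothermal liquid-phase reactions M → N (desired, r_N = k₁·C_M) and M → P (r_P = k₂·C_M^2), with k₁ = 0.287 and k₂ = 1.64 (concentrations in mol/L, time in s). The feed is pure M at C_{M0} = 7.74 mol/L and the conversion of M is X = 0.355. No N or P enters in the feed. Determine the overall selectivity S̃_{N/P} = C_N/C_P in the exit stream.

0.0351

Exit C_M = C_{M0}(1−X) = 7.74×0.645 = 4.992 mol/L.
In a CSTR the entire volume is at exit conditions, so r_N = 0.287×4.992 = 1.433 and r_P = 1.64×4.992^2 = 40.87.
Overall selectivity = C_N/C_P = r_Nτ/(r_Pτ) = r_N/r_P = 0.0351.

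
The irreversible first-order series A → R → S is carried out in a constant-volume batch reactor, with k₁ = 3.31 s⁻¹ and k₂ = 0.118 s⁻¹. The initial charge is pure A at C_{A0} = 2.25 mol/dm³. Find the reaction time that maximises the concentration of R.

The intermediate peaks when r₁ = r₂, i.e. k₁e^(−k₁t) = k₂e^(−k₂t), giving t_opt = ln(k₂/k₁)/(k₂−k₁).
= ln(0.118/3.31)/(0.118−3.31) = ln(0.03565)/-3.192 = -3.334/-3.192 = 1.04 s.

1.04 s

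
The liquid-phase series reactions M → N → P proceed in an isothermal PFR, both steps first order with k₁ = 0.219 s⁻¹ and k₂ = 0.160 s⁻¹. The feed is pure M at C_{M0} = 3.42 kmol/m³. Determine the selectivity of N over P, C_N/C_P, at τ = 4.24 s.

Solving the coupled first-order balances gives C_N(τ) = [k₁/(k₂−k₁)]·C_{M0}·(e^(−k₁τ) − e^(−k₂τ)).
e^(−k₁τ) = e^(−0.219×4.24) = e^(−0.9286) = 0.3951; e^(−k₂τ) = e^(−0.6784) = 0.5074.
C_N = 0.219×3.42/(0.160−0.219) × (0.3951−0.5074) = (-12.69)×(-0.1123) = 1.426 kmol/m³.
C_M = C_{M0}e^(−k₁τ) = 1.351 kmol/m³, so C_P = C_{M0}−C_M−C_N = 0.6430 kmol/m³; C_N/C_P = 2.22.

2.22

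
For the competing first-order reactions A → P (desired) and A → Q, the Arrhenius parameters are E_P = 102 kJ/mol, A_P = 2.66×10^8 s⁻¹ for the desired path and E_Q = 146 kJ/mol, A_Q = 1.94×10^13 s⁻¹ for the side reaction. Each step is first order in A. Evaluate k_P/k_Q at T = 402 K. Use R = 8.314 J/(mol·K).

k_P/k_Q = (A_P/A_Q)·exp[−(E_P−E_Q)/(RT)] = (A_P/A_Q)·exp[(E_Q−E_P)/(RT)].
(E_Q−E_P)/(RT) = (146−102)×10³/(8.314×402) = 44000/3342 = 13.16.
k_P/k_Q = (2.66×10^8/1.94×10^13)·exp(13.16) = 1.371×10^-5 × 5.217×10^5 = 7.15.

7.15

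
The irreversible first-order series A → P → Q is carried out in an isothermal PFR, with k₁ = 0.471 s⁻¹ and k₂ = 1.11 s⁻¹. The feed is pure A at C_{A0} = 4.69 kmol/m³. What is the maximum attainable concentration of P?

1.06 kmol/m³

Evaluating C_P at τ_opt = ln(k₂/k₁)/(k₂−k₁) gives C_{P,max}/C_{A0} = (k₁/k₂)^[k₂/(k₂−k₁)].
= (0.471/1.11)^(1.11/(1.11−0.471)) = (0.4243)^(1.737) = 0.2256.
C_{P,max} = 0.2256×4.69 = 1.06 kmol/m³.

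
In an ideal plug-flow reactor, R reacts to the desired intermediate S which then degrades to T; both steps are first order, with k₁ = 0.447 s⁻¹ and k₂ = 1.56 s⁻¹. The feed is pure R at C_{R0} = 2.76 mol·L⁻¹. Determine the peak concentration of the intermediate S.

0.479 mol·L⁻¹

Evaluating C_S at τ_opt = ln(k₂/k₁)/(k₂−k₁) gives C_{S,max}/C_{R0} = (k₁/k₂)^[k₂/(k₂−k₁)].
= (0.447/1.56)^(1.56/(1.56−0.447)) = (0.2865)^(1.402) = 0.1735.
C_{S,max} = 0.1735×2.76 = 0.479 mol·L⁻¹.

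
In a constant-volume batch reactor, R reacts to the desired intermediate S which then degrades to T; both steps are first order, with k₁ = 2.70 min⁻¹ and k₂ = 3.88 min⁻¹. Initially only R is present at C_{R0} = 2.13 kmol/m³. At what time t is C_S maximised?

The intermediate peaks when r₁ = r₂, i.e. k₁e^(−k₁t) = k₂e^(−k₂t), giving t_opt = ln(k₂/k₁)/(k₂−k₁).
= ln(3.88/2.70)/(3.88−2.70) = ln(1.437)/1.180 = 0.3626/1.180 = 0.307 min.

0.307 min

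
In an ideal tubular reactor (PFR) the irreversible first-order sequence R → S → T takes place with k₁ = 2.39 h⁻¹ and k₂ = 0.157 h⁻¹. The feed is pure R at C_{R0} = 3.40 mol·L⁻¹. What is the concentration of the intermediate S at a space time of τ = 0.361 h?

1.90 mol·L⁻¹

Solving the coupled first-order balances gives C_S(τ) = [k₁/(k₂−k₁)]·C_{R0}·(e^(−k₁τ) − e^(−k₂τ)).
e^(−k₁τ) = e^(−2.39×0.361) = e^(−0.8628) = 0.4220; e^(−k₂τ) = e^(−0.05668) = 0.9449.
C_S = 2.39×3.40/(0.157−2.39) × (0.4220−0.9449) = (-3.639)×(-0.5229) = 1.903 mol·L⁻¹.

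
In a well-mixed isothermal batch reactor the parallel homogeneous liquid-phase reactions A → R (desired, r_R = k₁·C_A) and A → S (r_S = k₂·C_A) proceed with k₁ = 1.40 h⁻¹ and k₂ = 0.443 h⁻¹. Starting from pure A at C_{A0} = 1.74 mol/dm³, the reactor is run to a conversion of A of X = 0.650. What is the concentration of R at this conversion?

0.859 mol/dm³

C_A = C_{A0}(1−X) = 0.6090 mol/dm³.
Both paths are first order in A, so the instantaneous fraction to R is constant: dC_R/d(−C_A) = k₁/(k₁+k₂) = 0.7596.
C_R = 0.7596·(C_{A0}−C_A) = 0.7596×1.131 = 0.859 mol/dm³.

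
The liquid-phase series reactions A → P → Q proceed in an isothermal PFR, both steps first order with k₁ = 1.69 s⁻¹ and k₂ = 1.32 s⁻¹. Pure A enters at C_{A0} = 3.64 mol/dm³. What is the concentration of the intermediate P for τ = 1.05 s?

1.34 mol/dm³

For first-order series with pure A initially, C_P(τ) = k₁C_{A0}/(k₂−k₁)·(e^(−k₁τ) − e^(−k₂τ)).
e^(−k₁τ) = e^(−1.69×1.05) = e^(−1.774) = 0.1696; e^(−k₂τ) = e^(−1.386) = 0.2501.
C_P = 1.69×3.64/(1.32−1.69) × (0.1696−0.2501) = (-16.63)×(-0.08051) = 1.338 mol/dm³.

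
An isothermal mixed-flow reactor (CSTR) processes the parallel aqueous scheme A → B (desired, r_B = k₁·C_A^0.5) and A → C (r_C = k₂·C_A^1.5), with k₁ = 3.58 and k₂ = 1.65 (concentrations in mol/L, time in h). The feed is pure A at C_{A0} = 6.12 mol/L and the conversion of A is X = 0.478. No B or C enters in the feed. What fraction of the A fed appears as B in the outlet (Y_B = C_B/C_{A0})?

Exit C_A = C_{A0}(1−X) = 6.12×0.522 = 3.195 mol/L.
In a CSTR the entire volume is at exit conditions, so r_B = 3.58×3.195^0.5 = 6.399 and r_C = 1.65×3.195^1.5 = 9.421.
Fraction of consumed A going to B: r_B/(r_B+r_C) = 0.4045.
C_B = 0.4045·C_{A0}·X = 0.4045×6.12×0.478 = 1.18 mol/L; Y_B = C_B/C_{A0} = 0.193.

0.193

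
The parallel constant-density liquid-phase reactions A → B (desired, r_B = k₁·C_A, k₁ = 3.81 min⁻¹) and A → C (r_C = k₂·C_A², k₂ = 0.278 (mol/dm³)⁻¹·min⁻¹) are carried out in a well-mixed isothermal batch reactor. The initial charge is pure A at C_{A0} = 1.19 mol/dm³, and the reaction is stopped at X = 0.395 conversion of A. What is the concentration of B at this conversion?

C_A = C_{A0}(1−X) = 0.7199 mol/dm³.
Along a PFR/batch, dC_B/dC_A = −r_B/(r_B+r_C) = −k₁/(k₁+k₂·C_A).
Integrating from C_{A0} to C_A: C_B = (3.81/0.278)·ln[(3.81+0.278·1.19)/(3.81+0.278·0.720)] = 13.71·ln(4.141/4.010) = 0.4395 mol/dm³.

0.439 mol/dm³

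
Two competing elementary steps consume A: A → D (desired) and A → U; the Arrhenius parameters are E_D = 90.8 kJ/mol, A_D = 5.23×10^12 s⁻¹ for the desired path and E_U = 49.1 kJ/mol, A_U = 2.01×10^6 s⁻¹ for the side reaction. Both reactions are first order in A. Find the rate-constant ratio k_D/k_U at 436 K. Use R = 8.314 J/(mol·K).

26.3

With equal orders, S_{D/U} = k_D/k_U = (A_D/A_U)·exp[(E_U−E_D)/(RT)].
(E_U−E_D)/(RT) = (49.1−90.8)×10³/(8.314×436) = -41700/3625 = -11.50.
k_D/k_U = (5.23×10^12/2.01×10^6)·exp(-11.50) = 2.602×10^6 × 1.009×10^-5 = 26.3.
Since E_D > E_U, raising the temperature improves selectivity toward D.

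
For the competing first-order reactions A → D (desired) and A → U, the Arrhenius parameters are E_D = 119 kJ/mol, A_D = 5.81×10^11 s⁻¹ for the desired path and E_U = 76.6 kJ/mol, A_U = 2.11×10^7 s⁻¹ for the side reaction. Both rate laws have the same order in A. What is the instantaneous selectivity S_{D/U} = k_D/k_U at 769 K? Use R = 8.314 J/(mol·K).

36.3

With equal orders, S_{D/U} = k_D/k_U = (A_D/A_U)·exp[(E_U−E_D)/(RT)].
(E_U−E_D)/(RT) = (76.6−119)×10³/(8.314×769) = -42400/6393 = -6.632.
k_D/k_U = (5.81×10^11/2.11×10^7)·exp(-6.632) = 27536 × 0.001318 = 36.3.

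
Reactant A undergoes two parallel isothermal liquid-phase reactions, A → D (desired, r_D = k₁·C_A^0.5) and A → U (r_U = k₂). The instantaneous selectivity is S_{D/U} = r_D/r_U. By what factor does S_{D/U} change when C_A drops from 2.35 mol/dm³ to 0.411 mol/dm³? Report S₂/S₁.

0.418

S_{D/U} = (k₁/k₂)·C_A^0.5, so S₂/S₁ = (C_{A,2}/C_{A,1})^0.5.
= (0.411/2.35)^0.5 = (0.1749)^0.5 = 0.418.
Selectivity toward D falls as C_A falls — high-concentration operation is favoured.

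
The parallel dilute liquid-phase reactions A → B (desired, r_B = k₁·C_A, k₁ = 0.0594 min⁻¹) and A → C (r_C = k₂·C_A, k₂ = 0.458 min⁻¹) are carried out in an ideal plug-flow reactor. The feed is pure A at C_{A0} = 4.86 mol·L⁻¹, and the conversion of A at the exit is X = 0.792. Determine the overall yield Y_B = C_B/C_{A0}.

0.0909

C_A = C_{A0}(1−X) = 1.011 mol·L⁻¹.
Both paths are first order in A, so the instantaneous fraction to B is constant: dC_B/d(−C_A) = k₁/(k₁+k₂) = 0.1148.
C_B = 0.1148·(C_{A0}−C_A) = 0.1148×3.849 = 0.442 mol·L⁻¹.
Y_B = C_B/C_{A0} = 0.4419/4.86 = 0.0909.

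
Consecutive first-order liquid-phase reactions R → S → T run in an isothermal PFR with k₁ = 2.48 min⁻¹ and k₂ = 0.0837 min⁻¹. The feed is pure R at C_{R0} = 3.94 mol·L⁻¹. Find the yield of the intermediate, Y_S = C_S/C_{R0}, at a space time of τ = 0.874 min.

For first-order series with pure R initially, C_S(τ) = k₁C_{R0}/(k₂−k₁)·(e^(−k₁τ) − e^(−k₂τ)).
e^(−k₁τ) = e^(−2.48×0.874) = e^(−2.168) = 0.1145; e^(−k₂τ) = e^(−0.07315) = 0.9295.
C_S = 2.48×3.94/(0.0837−2.48) × (0.1145−0.9295) = (-4.078)×(-0.8150) = 3.323 mol·L⁻¹.
Y_S = C_S/C_{R0} = 3.323/3.94 = 0.843.

0.843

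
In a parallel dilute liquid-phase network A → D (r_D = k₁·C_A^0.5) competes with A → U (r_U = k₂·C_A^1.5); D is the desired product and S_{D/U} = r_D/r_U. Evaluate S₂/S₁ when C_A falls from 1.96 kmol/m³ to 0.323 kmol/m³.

S_{D/U} = (k₁/k₂)·C_A⁻¹, so S₂/S₁ = (C_{A,2}/C_{A,1})⁻¹.
= 1.96/0.323 = 6.07.
Selectivity toward D rises as C_A falls — low-concentration operation is favoured.

6.07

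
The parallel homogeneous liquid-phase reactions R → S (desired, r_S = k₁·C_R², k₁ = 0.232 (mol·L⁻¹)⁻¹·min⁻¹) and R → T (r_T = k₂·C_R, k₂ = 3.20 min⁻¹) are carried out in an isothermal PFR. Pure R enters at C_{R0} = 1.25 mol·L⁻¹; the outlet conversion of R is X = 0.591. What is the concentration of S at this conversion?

C_R = C_{R0}(1−X) = 0.5112 mol·L⁻¹.
Along a PFR/batch, dC_T/dC_R = −r_T/(r_S+r_T) = −k₂/(k₂+k₁·C_R).
Integrating from C_{R0} to C_R: C_T = (3.20/0.232)·ln[(3.20+0.232·1.25)/(3.20+0.232·0.511)] = 13.79·ln(3.490/3.319) = 0.6946 mol·L⁻¹.
Then C_S = (C_{R0}−C_R) − C_T = 0.7388 − 0.6946 = 0.04419 mol·L⁻¹.

0.0442 mol·L⁻¹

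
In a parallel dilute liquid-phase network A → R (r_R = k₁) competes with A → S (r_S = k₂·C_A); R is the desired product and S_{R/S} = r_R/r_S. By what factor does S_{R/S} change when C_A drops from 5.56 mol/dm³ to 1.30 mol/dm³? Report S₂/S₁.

4.28

S_{R/S} = (k₁/k₂)·C_A⁻¹, so S₂/S₁ = (C_{A,2}/C_{A,1})⁻¹.
= 5.56/1.30 = 4.28.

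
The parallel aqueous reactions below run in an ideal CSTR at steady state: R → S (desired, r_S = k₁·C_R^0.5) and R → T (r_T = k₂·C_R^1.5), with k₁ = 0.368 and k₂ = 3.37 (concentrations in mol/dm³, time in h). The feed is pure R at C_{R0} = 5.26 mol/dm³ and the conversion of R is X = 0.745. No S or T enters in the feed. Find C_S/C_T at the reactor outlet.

0.0814

Exit C_R = C_{R0}(1−X) = 5.26×0.255 = 1.341 mol/dm³.
Rates in a CSTR are evaluated at the outlet concentration: r_S = 0.368×1.341^0.5 = 0.4262, r_T = 3.37×1.341^1.5 = 5.235.
Overall selectivity = C_S/C_T = r_Sτ/(r_Tτ) = r_S/r_T = 0.0814.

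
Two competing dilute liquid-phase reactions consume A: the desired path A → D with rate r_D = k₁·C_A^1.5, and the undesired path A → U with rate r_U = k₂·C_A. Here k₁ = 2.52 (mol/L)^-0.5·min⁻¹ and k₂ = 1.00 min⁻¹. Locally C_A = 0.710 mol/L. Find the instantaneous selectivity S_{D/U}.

S_{D/U} = r_D/r_U = (k₁·C_A^1.5)/(k₂·C_A) = (k₁/k₂)·C_A^0.5.
= (2.52×0.7100^1.5) / (1.00×0.7100) = 1.508/0.7100 = 2.12.
Since the desired path is higher order in A, keeping C_A high (PFR or concentrated feed) favours D.

2.12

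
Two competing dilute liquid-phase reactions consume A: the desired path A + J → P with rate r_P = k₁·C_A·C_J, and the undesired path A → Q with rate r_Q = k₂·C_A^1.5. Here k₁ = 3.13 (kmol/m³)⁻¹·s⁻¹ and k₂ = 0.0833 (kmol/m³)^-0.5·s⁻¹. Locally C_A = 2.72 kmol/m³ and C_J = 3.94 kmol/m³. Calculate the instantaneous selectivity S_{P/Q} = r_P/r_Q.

89.8

S_{P/Q} = r_P/r_Q = (k₁·C_A·C_J)/(k₂·C_A^1.5) = (k₁/k₂)·C_A^-0.5·C_J.
= (3.13×2.720×3.940) / (0.0833×2.720^1.5) = 33.54/0.3737 = 89.8.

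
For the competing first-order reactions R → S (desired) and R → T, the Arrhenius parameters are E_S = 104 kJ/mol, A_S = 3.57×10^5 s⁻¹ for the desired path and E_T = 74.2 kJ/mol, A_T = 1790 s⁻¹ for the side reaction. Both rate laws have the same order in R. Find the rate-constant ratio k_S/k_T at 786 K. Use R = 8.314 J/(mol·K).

2.09

k_S/k_T = (A_S/A_T)·exp[−(E_S−E_T)/(RT)] = (A_S/A_T)·exp[(E_T−E_S)/(RT)].
(E_T−E_S)/(RT) = (74.2−104)×10³/(8.314×786) = -29800/6535 = -4.560.
k_S/k_T = (3.57×10^5/1790)·exp(-4.560) = 199.4 × 0.01046 = 2.09.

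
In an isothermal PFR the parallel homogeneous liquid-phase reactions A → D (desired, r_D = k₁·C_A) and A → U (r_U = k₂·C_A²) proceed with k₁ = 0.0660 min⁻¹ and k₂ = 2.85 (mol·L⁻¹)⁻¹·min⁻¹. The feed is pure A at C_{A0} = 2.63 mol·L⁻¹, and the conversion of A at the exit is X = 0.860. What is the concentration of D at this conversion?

0.0443 mol·L⁻¹

C_A = C_{A0}(1−X) = 0.3682 mol·L⁻¹.
Along a PFR/batch, dC_D/dC_A = −r_D/(r_D+r_U) = −k₁/(k₁+k₂·C_A).
Integrating from C_{A0} to C_A: C_D = (0.0660/2.85)·ln[(0.0660+2.85·2.63)/(0.0660+2.85·0.368)] = 0.02316·ln(7.561/1.115) = 0.04432 mol·L⁻¹.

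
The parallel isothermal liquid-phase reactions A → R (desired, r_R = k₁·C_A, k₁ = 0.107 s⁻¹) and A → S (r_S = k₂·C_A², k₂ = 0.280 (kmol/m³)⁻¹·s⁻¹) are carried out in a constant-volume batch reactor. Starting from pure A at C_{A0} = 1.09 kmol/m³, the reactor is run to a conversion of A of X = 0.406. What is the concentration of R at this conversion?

C_A = C_{A0}(1−X) = 0.6475 kmol/m³.
Along a PFR/batch, dC_R/dC_A = −r_R/(r_R+r_S) = −k₁/(k₁+k₂·C_A).
Integrating from C_{A0} to C_A: C_R = (0.107/0.280)·ln[(0.107+0.280·1.09)/(0.107+0.280·0.647)] = 0.3821·ln(0.4122/0.2883) = 0.1366 kmol/m³.

0.137 kmol/m³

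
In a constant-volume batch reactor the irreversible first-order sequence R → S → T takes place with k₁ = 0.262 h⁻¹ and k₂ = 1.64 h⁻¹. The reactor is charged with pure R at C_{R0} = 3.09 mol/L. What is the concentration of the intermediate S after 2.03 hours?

The intermediate concentration in a first-order A→B→C sequence is C_S = k₁C_{R0}(e^(−k₁t) − e^(−k₂t))/(k₂−k₁).
e^(−k₁t) = e^(−0.262×2.03) = e^(−0.5319) = 0.5875; e^(−k₂t) = e^(−3.329) = 0.03582.
C_S = 0.262×3.09/(1.64−0.262) × (0.5875−0.03582) = 0.5875×0.5517 = 0.3241 mol/L.

0.324 mol/L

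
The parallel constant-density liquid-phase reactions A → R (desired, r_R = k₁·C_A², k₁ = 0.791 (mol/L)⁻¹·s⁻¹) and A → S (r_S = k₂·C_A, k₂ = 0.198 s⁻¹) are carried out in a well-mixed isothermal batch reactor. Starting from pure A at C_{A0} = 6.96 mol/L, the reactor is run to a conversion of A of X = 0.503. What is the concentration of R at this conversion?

3.33 mol/L

C_A = C_{A0}(1−X) = 3.459 mol/L.
Along a PFR/batch, dC_S/dC_A = −r_S/(r_R+r_S) = −k₂/(k₂+k₁·C_A).
Integrating from C_{A0} to C_A: C_S = (0.198/0.791)·ln[(0.198+0.791·6.96)/(0.198+0.791·3.46)] = 0.2503·ln(5.703/2.934) = 0.1664 mol/L.
Then C_R = (C_{A0}−C_A) − C_S = 3.501 − 0.1664 = 3.335 mol/L.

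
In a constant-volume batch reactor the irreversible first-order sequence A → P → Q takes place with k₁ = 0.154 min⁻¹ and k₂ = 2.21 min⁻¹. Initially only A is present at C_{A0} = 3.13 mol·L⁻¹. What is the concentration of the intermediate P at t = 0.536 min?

0.144 mol·L⁻¹

The intermediate concentration in a first-order A→B→C sequence is C_P = k₁C_{A0}(e^(−k₁t) − e^(−k₂t))/(k₂−k₁).
e^(−k₁t) = e^(−0.154×0.536) = e^(−0.08254) = 0.9208; e^(−k₂t) = e^(−1.185) = 0.3059.
C_P = 0.154×3.13/(2.21−0.154) × (0.9208−0.3059) = 0.2344×0.6149 = 0.1442 mol·L⁻¹.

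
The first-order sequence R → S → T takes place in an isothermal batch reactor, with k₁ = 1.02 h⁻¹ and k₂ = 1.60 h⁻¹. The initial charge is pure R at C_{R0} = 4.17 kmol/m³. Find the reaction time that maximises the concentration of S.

0.776 h

For first-order series the maximum of C_S occurs at t_opt = ln(k₂/k₁)/(k₂−k₁).
= ln(1.60/1.02)/(1.60−1.02) = ln(1.569)/0.5800 = 0.4502/0.5800 = 0.776 h.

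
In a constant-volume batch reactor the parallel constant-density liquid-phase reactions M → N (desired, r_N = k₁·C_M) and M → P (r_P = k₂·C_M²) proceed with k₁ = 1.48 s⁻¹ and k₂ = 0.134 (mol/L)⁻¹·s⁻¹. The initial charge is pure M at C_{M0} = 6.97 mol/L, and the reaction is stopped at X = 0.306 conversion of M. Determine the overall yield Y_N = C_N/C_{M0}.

0.200

C_M = C_{M0}(1−X) = 4.837 mol/L.
Along a PFR/batch, dC_N/dC_M = −r_N/(r_N+r_P) = −k₁/(k₁+k₂·C_M).
Integrating from C_{M0} to C_M: C_N = (1.48/0.134)·ln[(1.48+0.134·6.97)/(1.48+0.134·4.84)] = 11.04·ln(2.414/2.128) = 1.392 mol/L.
Y_N = C_N/C_{M0} = 1.392/6.97 = 0.200.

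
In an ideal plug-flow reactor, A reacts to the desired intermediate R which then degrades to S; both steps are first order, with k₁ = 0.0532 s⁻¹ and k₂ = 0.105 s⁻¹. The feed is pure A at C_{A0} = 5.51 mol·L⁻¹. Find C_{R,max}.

At the optimum, C_{R,max}/C_{A0} = (k₁/k₂)^[k₂/(k₂−k₁)].
= (0.0532/0.105)^(0.105/(0.105−0.0532)) = (0.5067)^(2.027) = 0.2520.
C_{R,max} = 0.2520×5.51 = 1.39 mol·L⁻¹.

1.39 mol·L⁻¹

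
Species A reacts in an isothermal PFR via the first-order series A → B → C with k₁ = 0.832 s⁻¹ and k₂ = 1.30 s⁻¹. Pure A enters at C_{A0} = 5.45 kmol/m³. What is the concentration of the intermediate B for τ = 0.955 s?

1.58 kmol/m³

Solving the coupled first-order balances gives C_B(τ) = [k₁/(k₂−k₁)]·C_{A0}·(e^(−k₁τ) − e^(−k₂τ)).
e^(−k₁τ) = e^(−0.832×0.955) = e^(−0.7946) = 0.4518; e^(−k₂τ) = e^(−1.242) = 0.2890.
C_B = 0.832×5.45/(1.30−0.832) × (0.4518−0.2890) = 9.689×0.1628 = 1.578 kmol/m³.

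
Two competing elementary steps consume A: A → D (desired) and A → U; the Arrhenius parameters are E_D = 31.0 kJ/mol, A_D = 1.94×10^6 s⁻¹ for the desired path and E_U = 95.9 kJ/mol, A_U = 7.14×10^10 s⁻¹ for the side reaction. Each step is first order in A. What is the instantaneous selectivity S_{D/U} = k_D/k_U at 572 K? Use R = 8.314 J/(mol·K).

23.0

Since both paths have the same order in A, the concentration cancels and S_{D/U} = k_D/k_U = (A_D/A_U)·exp[(E_U−E_D)/(RT)].
(E_U−E_D)/(RT) = (95.9−31.0)×10³/(8.314×572) = 64900/4756 = 13.65.
k_D/k_U = (1.94×10^6/7.14×10^10)·exp(13.65) = 2.717×10^-5 × 8.450×10^5 = 23.0.
Since E_D < E_U, lowering the temperature improves selectivity toward D.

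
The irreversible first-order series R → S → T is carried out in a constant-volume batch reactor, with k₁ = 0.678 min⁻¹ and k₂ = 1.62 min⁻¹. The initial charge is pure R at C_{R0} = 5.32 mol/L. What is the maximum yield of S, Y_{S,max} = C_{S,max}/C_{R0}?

For a first-order series the maximum intermediate yield is C_{S,max}/C_{R0} = (k₁/k₂)^[k₂/(k₂−k₁)].
= (0.678/1.62)^(1.62/(1.62−0.678)) = (0.4185)^(1.720) = 0.2236.

0.224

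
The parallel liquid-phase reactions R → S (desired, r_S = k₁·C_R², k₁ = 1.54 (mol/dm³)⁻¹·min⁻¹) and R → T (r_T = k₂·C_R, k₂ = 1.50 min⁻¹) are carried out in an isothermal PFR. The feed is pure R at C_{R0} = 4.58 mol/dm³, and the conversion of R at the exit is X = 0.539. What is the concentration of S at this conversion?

C_R = C_{R0}(1−X) = 2.111 mol/dm³.
Along a PFR/batch, dC_T/dC_R = −r_T/(r_S+r_T) = −k₂/(k₂+k₁·C_R).
Integrating from C_{R0} to C_R: C_T = (1.50/1.54)·ln[(1.50+1.54·4.58)/(1.50+1.54·2.11)] = 0.9740·ln(8.553/4.752) = 0.5726 mol/dm³.
Then C_S = (C_{R0}−C_R) − C_T = 2.469 − 0.5726 = 1.896 mol/dm³.

1.90 mol/dm³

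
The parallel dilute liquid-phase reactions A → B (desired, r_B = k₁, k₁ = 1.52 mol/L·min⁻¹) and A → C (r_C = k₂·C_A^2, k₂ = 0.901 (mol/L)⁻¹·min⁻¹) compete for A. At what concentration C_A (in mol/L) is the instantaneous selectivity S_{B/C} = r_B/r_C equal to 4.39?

S_{B/C} = (k₁/k₂)·C_A^-2 ⇒ C_A = (S·k₂/k₁)^(-0.5).
= (4.39×0.901/1.52)^(-0.5) = (2.602)^(-0.5) = 0.620 mol/L.

0.620 mol/L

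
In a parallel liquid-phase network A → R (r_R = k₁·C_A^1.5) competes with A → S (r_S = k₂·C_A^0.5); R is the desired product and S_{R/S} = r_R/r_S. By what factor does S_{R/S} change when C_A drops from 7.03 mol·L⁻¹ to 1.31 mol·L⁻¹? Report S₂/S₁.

S_{R/S} = (k₁/k₂)·C_A, so S₂/S₁ = (C_{A,2}/C_{A,1}).
= 1.31/7.03 = 0.186.
Selectivity toward R falls as C_A falls — high-concentration operation is favoured.

0.186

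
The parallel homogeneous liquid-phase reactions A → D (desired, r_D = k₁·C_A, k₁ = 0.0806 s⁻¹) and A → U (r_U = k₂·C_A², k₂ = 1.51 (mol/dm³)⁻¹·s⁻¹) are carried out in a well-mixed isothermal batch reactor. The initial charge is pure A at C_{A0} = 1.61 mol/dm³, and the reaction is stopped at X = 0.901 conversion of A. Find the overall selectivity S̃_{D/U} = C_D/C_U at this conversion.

C_A = C_{A0}(1−X) = 0.1594 mol/dm³.
Along a PFR/batch, dC_D/dC_A = −r_D/(r_D+r_U) = −k₁/(k₁+k₂·C_A).
Integrating from C_{A0} to C_A: C_D = (0.0806/1.51)·ln[(0.0806+1.51·1.61)/(0.0806+1.51·0.159)] = 0.05338·ln(2.512/0.3213) = 0.1098 mol/dm³.
C_U = (C_{A0}−C_A)−C_D = 1.341 mol/dm³; S̃_{D/U} = 0.1098/1.341 = 0.0819.

0.0819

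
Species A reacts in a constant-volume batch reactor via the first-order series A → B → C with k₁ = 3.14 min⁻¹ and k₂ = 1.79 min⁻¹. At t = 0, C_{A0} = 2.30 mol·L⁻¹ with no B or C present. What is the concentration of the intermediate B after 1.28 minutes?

For first-order series with pure A initially, C_B(t) = k₁C_{A0}/(k₂−k₁)·(e^(−k₁t) − e^(−k₂t)).
e^(−k₁t) = e^(−3.14×1.28) = e^(−4.019) = 0.01797; e^(−k₂t) = e^(−2.291) = 0.1011.
C_B = 3.14×2.30/(1.79−3.14) × (0.01797−0.1011) = (-5.350)×(-0.08318) = 0.4450 mol·L⁻¹.

0.445 mol·L⁻¹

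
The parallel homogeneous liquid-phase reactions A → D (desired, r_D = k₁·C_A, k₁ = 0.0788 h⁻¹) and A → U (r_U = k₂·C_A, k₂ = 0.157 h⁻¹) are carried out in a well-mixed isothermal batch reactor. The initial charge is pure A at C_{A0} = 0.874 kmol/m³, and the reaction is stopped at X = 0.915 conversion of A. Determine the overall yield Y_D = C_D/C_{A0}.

0.306

C_A = C_{A0}(1−X) = 0.07429 kmol/m³.
Both paths are first order in A, so the instantaneous fraction to D is constant: dC_D/d(−C_A) = k₁/(k₁+k₂) = 0.3342.
C_D = 0.3342·(C_{A0}−C_A) = 0.3342×0.7997 = 0.267 kmol/m³.
Y_D = C_D/C_{A0} = 0.2672/0.874 = 0.306.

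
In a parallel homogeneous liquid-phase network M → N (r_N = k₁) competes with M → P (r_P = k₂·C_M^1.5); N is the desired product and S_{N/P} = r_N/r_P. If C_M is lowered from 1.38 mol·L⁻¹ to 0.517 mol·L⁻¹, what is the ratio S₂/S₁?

4.36

S_{N/P} = (k₁/k₂)·C_M^-1.5, so S₂/S₁ = (C_{M,2}/C_{M,1})^-1.5.
= (0.517/1.38)^(-1.5) = (0.3746)^(-1.5) = 4.36.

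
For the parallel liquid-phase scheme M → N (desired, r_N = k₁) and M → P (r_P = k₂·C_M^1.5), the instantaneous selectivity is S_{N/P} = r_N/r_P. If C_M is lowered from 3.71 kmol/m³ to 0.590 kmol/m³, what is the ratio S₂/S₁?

S_{N/P} = (k₁/k₂)·C_M^-1.5, so S₂/S₁ = (C_{M,2}/C_{M,1})^-1.5.
= (0.590/3.71)^(-1.5) = (0.1590)^(-1.5) = 15.8.

15.8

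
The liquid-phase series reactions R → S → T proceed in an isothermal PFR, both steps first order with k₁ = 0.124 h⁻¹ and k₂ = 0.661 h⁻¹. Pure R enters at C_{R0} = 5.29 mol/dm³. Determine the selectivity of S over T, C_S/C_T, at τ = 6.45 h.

Solving the coupled first-order balances gives C_S(τ) = [k₁/(k₂−k₁)]·C_{R0}·(e^(−k₁τ) − e^(−k₂τ)).
e^(−k₁τ) = e^(−0.124×6.45) = e^(−0.7998) = 0.4494; e^(−k₂τ) = e^(−4.263) = 0.01407.
C_S = 0.124×5.29/(0.661−0.124) × (0.4494−0.01407) = 1.222×0.4353 = 0.5318 mol/dm³.
C_R = C_{R0}e^(−k₁τ) = 2.377 mol/dm³, so C_T = C_{R0}−C_R−C_S = 2.381 mol/dm³; C_S/C_T = 0.223.

0.223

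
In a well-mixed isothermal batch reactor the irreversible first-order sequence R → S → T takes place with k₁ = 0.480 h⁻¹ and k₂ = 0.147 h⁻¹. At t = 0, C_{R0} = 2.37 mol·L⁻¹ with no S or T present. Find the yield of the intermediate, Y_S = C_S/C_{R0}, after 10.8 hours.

0.287

The intermediate concentration in a first-order A→B→C sequence is C_S = k₁C_{R0}(e^(−k₁t) − e^(−k₂t))/(k₂−k₁).
e^(−k₁t) = e^(−0.480×10.8) = e^(−5.184) = 0.005606; e^(−k₂t) = e^(−1.588) = 0.2044.
C_S = 0.480×2.37/(0.147−0.480) × (0.005606−0.2044) = (-3.416)×(-0.1988) = 0.6792 mol·L⁻¹.
Y_S = C_S/C_{R0} = 0.6792/2.37 = 0.287.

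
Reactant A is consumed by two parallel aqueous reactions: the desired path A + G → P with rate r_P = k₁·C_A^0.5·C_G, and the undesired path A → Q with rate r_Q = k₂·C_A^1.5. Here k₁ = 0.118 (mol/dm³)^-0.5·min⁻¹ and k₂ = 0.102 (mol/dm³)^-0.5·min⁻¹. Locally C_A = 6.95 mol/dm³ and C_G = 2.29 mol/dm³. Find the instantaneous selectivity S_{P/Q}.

0.381

S_{P/Q} = r_P/r_Q = (k₁·C_A^0.5·C_G)/(k₂·C_A^1.5) = (k₁/k₂)·C_A⁻¹·C_G.
= (0.118×6.950^0.5×2.290) / (0.102×6.950^1.5) = 0.7124/1.869 = 0.381.
The undesired path is higher order in A, so low C_A (CSTR or dilute feed) favours P.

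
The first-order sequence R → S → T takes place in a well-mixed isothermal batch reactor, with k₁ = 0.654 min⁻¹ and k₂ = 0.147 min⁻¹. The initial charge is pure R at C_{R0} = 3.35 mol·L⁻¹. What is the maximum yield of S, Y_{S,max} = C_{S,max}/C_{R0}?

For a first-order series the maximum intermediate yield is C_{S,max}/C_{R0} = (k₁/k₂)^[k₂/(k₂−k₁)].
= (0.654/0.147)^(0.147/(0.147−0.654)) = (4.449)^(-0.2899) = 0.6487.

0.649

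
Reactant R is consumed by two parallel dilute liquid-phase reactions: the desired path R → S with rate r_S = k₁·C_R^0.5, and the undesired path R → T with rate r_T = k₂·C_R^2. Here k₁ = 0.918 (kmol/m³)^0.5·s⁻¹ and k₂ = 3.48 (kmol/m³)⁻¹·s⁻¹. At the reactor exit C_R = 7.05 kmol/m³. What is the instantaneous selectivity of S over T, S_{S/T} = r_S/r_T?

S_{S/T} = r_S/r_T = (k₁·C_R^0.5)/(k₂·C_R^2) = (k₁/k₂)·C_R^-1.5.
= (0.918×7.050^0.5) / (3.48×7.050^2) = 2.437/173.0 = 0.0141.

0.0141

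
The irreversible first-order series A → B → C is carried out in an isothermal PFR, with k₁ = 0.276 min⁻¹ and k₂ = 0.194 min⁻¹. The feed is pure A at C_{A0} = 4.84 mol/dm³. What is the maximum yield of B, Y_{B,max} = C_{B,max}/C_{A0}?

0.434

At the optimum, C_{B,max}/C_{A0} = (k₁/k₂)^[k₂/(k₂−k₁)].
= (0.276/0.194)^(0.194/(0.194−0.276)) = (1.423)^(-2.366) = 0.4343.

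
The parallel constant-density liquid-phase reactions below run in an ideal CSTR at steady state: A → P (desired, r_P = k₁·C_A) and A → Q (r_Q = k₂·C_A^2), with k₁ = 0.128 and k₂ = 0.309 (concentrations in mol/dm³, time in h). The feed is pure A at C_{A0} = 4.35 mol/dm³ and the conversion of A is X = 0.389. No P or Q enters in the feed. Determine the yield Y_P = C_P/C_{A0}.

Exit C_A = C_{A0}(1−X) = 4.35×0.611 = 2.658 mol/dm³.
Rates in a CSTR are evaluated at the outlet concentration: r_P = 0.128×2.658 = 0.3402, r_Q = 0.309×2.658^2 = 2.183.
Fraction of consumed A going to P: r_P/(r_P+r_Q) = 0.1348.
C_P = 0.1348·C_{A0}·X = 0.1348×4.35×0.389 = 0.228 mol/dm³; Y_P = C_P/C_{A0} = 0.0525.

0.0525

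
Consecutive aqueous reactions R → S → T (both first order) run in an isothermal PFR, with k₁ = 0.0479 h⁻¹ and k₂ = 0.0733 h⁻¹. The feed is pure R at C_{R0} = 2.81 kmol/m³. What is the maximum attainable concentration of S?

At the optimum, C_{S,max}/C_{R0} = (k₁/k₂)^[k₂/(k₂−k₁)].
= (0.0479/0.0733)^(0.0733/(0.0733−0.0479)) = (0.6535)^(2.886) = 0.2929.
C_{S,max} = 0.2929×2.81 = 0.823 kmol/m³.

0.823 kmol/m³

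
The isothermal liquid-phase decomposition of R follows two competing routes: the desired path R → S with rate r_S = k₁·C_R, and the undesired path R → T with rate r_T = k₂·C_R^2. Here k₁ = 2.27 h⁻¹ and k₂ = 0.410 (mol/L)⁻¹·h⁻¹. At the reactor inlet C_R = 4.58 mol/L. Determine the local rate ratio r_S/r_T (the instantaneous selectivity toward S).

S_{S/T} = r_S/r_T = (k₁·C_R)/(k₂·C_R^2) = (k₁/k₂)·C_R⁻¹.
= (2.27×4.580) / (0.410×4.580^2) = 10.40/8.600 = 1.21.
The undesired path is higher order in R, so low C_R (CSTR or dilute feed) favours S.

1.21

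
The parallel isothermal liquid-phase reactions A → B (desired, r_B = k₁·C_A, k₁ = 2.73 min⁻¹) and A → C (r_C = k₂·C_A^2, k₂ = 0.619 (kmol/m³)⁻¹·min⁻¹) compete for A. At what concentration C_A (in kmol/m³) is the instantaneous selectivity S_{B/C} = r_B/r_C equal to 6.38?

S_{B/C} = (k₁/k₂)·C_A⁻¹ ⇒ C_A = (S·k₂/k₁)^(-1).
= (6.38×0.619/2.73)^(-1) = (1.447)^(-1) = 0.691 kmol/m³.

0.691 kmol/m³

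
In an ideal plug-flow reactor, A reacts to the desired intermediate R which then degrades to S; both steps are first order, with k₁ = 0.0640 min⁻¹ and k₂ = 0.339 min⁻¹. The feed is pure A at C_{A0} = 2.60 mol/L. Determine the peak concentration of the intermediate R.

Evaluating C_R at τ_opt = ln(k₂/k₁)/(k₂−k₁) gives C_{R,max}/C_{A0} = (k₁/k₂)^[k₂/(k₂−k₁)].
= (0.0640/0.339)^(0.339/(0.339−0.0640)) = (0.1888)^(1.233) = 0.1281.
C_{R,max} = 0.1281×2.60 = 0.333 mol/L.

0.333 mol/L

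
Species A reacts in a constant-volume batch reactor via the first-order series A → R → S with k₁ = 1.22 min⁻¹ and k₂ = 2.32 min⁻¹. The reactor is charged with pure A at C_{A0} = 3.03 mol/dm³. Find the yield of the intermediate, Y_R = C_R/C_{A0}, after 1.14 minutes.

The intermediate concentration in a first-order A→B→C sequence is C_R = k₁C_{A0}(e^(−k₁t) − e^(−k₂t))/(k₂−k₁).
e^(−k₁t) = e^(−1.22×1.14) = e^(−1.391) = 0.2489; e^(−k₂t) = e^(−2.645) = 0.07102.
C_R = 1.22×3.03/(2.32−1.22) × (0.2489−0.07102) = 3.361×0.1779 = 0.5977 mol/dm³.
Y_R = C_R/C_{A0} = 0.5977/3.03 = 0.197.

0.197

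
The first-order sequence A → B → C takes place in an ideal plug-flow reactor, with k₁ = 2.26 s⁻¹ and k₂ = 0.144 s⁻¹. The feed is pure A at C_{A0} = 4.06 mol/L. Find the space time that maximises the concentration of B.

1.30 s

Setting dC_B/dτ = 0 gives τ_opt = ln(k₂/k₁)/(k₂−k₁).
= ln(0.144/2.26)/(0.144−2.26) = ln(0.06372)/-2.116 = -2.753/-2.116 = 1.30 s.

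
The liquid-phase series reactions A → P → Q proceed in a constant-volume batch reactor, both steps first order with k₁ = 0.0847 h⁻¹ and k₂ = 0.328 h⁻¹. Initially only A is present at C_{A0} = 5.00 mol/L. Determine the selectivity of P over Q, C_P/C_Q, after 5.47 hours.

0.769

Solving the coupled first-order balances gives C_P(t) = [k₁/(k₂−k₁)]·C_{A0}·(e^(−k₁t) − e^(−k₂t)).
e^(−k₁t) = e^(−0.0847×5.47) = e^(−0.4633) = 0.6292; e^(−k₂t) = e^(−1.794) = 0.1663.
C_P = 0.0847×5.00/(0.328−0.0847) × (0.6292−0.1663) = 1.741×0.4629 = 0.8058 mol/L.
C_A = C_{A0}e^(−k₁t) = 3.146 mol/L, so C_Q = C_{A0}−C_A−C_P = 1.048 mol/L; C_P/C_Q = 0.769.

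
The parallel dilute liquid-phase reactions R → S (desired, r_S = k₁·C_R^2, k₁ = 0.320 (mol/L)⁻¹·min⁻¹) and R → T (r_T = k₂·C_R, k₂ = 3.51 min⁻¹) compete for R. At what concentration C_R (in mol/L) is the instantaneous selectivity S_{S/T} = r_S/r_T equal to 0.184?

S_{S/T} = (k₁/k₂)·C_R ⇒ C_R = S·k₂/k₁.
= 0.184×3.51/0.320 = 2.02 mol/L.

2.02 mol/L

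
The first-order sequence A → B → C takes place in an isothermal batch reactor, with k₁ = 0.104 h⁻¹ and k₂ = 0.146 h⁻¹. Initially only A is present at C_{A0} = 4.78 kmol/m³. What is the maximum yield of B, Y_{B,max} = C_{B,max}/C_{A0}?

0.308

Evaluating C_B at t_opt = ln(k₂/k₁)/(k₂−k₁) gives C_{B,max}/C_{A0} = (k₁/k₂)^[k₂/(k₂−k₁)].
= (0.104/0.146)^(0.146/(0.146−0.104)) = (0.7123)^(3.476) = 0.3075.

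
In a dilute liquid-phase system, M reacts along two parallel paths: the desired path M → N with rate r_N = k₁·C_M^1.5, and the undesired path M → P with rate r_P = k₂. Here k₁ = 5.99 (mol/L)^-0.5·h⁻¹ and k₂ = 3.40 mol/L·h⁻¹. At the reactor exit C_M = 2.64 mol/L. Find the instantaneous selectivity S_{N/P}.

S_{N/P} = r_N/r_P = (k₁·C_M^1.5)/(k₂) = (k₁/k₂)·C_M^1.5.
= (5.99×2.640^1.5) / (3.40) = 25.69/3.400 = 7.56.
Since the desired path is higher order in M, keeping C_M high (PFR or concentrated feed) favours N.

7.56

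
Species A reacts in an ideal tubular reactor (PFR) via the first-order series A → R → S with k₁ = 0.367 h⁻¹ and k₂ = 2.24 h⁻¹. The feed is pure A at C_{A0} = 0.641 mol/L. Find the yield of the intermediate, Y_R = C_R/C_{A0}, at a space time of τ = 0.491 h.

0.0984

For first-order series with pure A initially, C_R(τ) = k₁C_{A0}/(k₂−k₁)·(e^(−k₁τ) − e^(−k₂τ)).
e^(−k₁τ) = e^(−0.367×0.491) = e^(−0.1802) = 0.8351; e^(−k₂τ) = e^(−1.100) = 0.3329.
C_R = 0.367×0.641/(2.24−0.367) × (0.8351−0.3329) = 0.1256×0.5022 = 0.06307 mol/L.
Y_R = C_R/C_{A0} = 0.06307/0.641 = 0.0984.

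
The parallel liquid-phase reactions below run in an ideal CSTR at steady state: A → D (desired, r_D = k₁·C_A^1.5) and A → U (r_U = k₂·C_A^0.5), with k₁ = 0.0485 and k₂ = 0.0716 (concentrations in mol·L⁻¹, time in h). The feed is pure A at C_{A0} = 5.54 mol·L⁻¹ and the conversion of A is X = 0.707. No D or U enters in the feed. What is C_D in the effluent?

2.05 mol·L⁻¹

Exit C_A = C_{A0}(1−X) = 5.54×0.293 = 1.623 mol·L⁻¹.
A CSTR operates uniformly at the exit composition, giving r_D = 0.1003 and r_U = 0.09122 (each k·C_A^n at C_A = 1.623).
Fraction of consumed A going to D: r_D/(r_D+r_U) = 0.5237.
C_D = 0.5237·C_{A0}·X = 0.5237×5.54×0.707 = 2.05 mol·L⁻¹.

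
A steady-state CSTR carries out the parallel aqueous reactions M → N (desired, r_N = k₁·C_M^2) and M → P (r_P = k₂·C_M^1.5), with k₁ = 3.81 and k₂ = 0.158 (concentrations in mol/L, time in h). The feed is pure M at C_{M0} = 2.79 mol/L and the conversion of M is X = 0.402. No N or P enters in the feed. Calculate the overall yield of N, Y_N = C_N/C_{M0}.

Exit C_M = C_{M0}(1−X) = 2.79×0.598 = 1.668 mol/L.
A CSTR operates uniformly at the exit composition, giving r_N = 10.61 and r_P = 0.3405 (each k·C_M^n at C_M = 1.668).
Fraction of consumed M going to N: r_N/(r_N+r_P) = 0.9689.
C_N = 0.9689·C_{M0}·X = 0.9689×2.79×0.402 = 1.09 mol/L; Y_N = C_N/C_{M0} = 0.389.

0.389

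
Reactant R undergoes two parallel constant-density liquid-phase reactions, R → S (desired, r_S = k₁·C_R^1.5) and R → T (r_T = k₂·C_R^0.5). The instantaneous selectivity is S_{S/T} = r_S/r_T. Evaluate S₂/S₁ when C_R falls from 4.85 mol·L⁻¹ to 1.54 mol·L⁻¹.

0.318

S_{S/T} = (k₁/k₂)·C_R, so S₂/S₁ = (C_{R,2}/C_{R,1}).
= 1.54/4.85 = 0.318.
Selectivity toward S falls as C_R falls — high-concentration operation is favoured.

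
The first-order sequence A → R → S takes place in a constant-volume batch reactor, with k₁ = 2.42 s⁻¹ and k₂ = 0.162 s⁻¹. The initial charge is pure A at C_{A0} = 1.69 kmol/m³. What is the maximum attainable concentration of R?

1.39 kmol/m³

At the optimum, C_{R,max}/C_{A0} = (k₁/k₂)^[k₂/(k₂−k₁)].
= (2.42/0.162)^(0.162/(0.162−2.42)) = (14.94)^(-0.07174) = 0.8237.
C_{R,max} = 0.8237×1.69 = 1.39 kmol/m³.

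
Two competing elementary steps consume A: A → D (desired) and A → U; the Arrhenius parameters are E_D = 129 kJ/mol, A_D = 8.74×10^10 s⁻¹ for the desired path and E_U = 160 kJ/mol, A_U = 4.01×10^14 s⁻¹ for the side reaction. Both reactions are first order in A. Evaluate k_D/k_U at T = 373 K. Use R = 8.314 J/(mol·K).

k_D/k_U = (A_D/A_U)·exp[−(E_D−E_U)/(RT)] = (A_D/A_U)·exp[(E_U−E_D)/(RT)].
(E_U−E_D)/(RT) = (160−129)×10³/(8.314×373) = 31000/3101 = 9.996.
k_D/k_U = (8.74×10^10/4.01×10^14)·exp(9.996) = 2.180×10^-4 × 21947 = 4.78.
Since E_D < E_U, lowering the temperature improves selectivity toward D.

4.78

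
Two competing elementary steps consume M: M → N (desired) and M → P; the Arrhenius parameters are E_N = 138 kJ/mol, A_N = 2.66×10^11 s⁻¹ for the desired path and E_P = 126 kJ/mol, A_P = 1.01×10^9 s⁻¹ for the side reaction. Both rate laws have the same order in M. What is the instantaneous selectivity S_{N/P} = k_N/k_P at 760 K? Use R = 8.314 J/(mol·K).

k_N/k_P = (A_N/A_P)·exp[−(E_N−E_P)/(RT)] = (A_N/A_P)·exp[(E_P−E_N)/(RT)].
(E_P−E_N)/(RT) = (126−138)×10³/(8.314×760) = -12000/6319 = -1.899.
k_N/k_P = (2.66×10^11/1.01×10^9)·exp(-1.899) = 263.4 × 0.1497 = 39.4.
Since E_N > E_P, raising the temperature improves selectivity toward N.

39.4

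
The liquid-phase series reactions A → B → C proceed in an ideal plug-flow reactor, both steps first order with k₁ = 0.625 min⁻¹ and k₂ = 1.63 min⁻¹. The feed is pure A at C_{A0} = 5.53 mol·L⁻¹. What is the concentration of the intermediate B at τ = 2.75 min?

0.578 mol·L⁻¹

For first-order series with pure A initially, C_B(τ) = k₁C_{A0}/(k₂−k₁)·(e^(−k₁τ) − e^(−k₂τ)).
e^(−k₁τ) = e^(−0.625×2.75) = e^(−1.719) = 0.1793; e^(−k₂τ) = e^(−4.482) = 0.01131.
C_B = 0.625×5.53/(1.63−0.625) × (0.1793−0.01131) = 3.439×0.1680 = 0.5777 mol·L⁻¹.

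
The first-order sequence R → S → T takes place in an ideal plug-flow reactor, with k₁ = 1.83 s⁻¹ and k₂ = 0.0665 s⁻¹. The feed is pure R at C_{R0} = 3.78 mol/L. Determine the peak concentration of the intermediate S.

Evaluating C_S at τ_opt = ln(k₂/k₁)/(k₂−k₁) gives C_{S,max}/C_{R0} = (k₁/k₂)^[k₂/(k₂−k₁)].
= (1.83/0.0665)^(0.0665/(0.0665−1.83)) = (27.52)^(-0.03771) = 0.8825.
C_{S,max} = 0.8825×3.78 = 3.34 mol/L.

3.34 mol/L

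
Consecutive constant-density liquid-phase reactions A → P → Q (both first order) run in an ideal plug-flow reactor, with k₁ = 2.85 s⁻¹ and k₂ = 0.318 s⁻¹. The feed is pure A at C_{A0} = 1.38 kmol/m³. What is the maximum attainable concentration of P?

1.05 kmol/m³

For a first-order series the maximum intermediate yield is C_{P,max}/C_{A0} = (k₁/k₂)^[k₂/(k₂−k₁)].
= (2.85/0.318)^(0.318/(0.318−2.85)) = (8.962)^(-0.1256) = 0.7592.
C_{P,max} = 0.7592×1.38 = 1.05 kmol/m³.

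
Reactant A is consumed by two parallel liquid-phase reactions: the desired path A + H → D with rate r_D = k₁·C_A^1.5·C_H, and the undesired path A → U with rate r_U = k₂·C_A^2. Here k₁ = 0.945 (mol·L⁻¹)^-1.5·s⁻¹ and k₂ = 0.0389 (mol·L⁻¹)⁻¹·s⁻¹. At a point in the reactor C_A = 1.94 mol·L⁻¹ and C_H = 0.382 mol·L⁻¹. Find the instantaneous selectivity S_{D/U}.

6.66

S_{D/U} = r_D/r_U = (k₁·C_A^1.5·C_H)/(k₂·C_A^2) = (k₁/k₂)·C_A^-0.5·C_H.
= (0.945×1.940^1.5×0.3820) / (0.0389×1.940^2) = 0.9754/0.1464 = 6.66.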